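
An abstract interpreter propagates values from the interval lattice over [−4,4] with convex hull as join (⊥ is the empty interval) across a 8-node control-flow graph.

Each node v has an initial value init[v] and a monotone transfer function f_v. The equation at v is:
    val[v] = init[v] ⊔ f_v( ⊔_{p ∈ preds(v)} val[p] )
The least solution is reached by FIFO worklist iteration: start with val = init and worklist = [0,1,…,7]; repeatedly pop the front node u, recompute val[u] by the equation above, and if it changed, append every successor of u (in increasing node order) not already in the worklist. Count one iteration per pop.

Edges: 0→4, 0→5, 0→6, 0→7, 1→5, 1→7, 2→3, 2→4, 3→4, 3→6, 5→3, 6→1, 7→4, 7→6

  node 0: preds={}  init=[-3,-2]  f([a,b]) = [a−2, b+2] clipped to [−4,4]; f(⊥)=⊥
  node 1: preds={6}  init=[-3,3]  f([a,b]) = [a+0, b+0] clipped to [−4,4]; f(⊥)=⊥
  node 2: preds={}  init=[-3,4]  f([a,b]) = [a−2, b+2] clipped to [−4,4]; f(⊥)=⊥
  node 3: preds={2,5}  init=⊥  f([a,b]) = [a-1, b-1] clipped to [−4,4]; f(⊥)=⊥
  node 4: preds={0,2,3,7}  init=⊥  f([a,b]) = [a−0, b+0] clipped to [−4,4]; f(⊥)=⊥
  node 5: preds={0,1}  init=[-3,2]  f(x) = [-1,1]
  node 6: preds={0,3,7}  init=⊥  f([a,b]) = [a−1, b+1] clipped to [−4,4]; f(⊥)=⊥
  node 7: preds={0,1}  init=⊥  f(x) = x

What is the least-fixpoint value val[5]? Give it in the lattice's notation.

Trace (15 dequeues):
  [1] u=0 | in ⊥ | out [-3,-2] | ==
  [2] u=1 | in ⊥ | out [-3,3] | ==
  [3] u=2 | in ⊥ | out [-3,4] | ==
  [4] u=3 | in [-3,4] | out [-4,3] | prev ⊥ | push {}
  [5] u=4 | in [-4,4] | out [-4,4] | prev ⊥ | push {}
  [6] u=5 | in [-3,3] | out [-3,2] | ==
  [7] u=6 | in [-4,3] | out [-4,4] | prev ⊥ | push {1}
  [8] u=7 | in [-3,3] | out [-3,3] | prev ⊥ | push {4,6}
  [9] u=1 | in [-4,4] | out [-4,4] | prev [-3,3] | push {5,7}
  [10] u=4 | in [-4,4] | out [-4,4] | ==
  [11] u=6 | in [-4,3] | out [-4,4] | ==
  [12] u=5 | in [-4,4] | out [-3,2] | ==
  [13] u=7 | in [-4,4] | out [-4,4] | prev [-3,3] | push {4,6}
  [14] u=4 | in [-4,4] | out [-4,4] | ==
  [15] u=6 | in [-4,4] | out [-4,4] | ==

Converged values:
  [0] [-3,-2]
  [1] [-4,4]
  [2] [-3,4]
  [3] [-4,3]
  [4] [-4,4]
  [5] [-3,2]
  [6] [-4,4]
  [7] [-4,4]

[-3,2]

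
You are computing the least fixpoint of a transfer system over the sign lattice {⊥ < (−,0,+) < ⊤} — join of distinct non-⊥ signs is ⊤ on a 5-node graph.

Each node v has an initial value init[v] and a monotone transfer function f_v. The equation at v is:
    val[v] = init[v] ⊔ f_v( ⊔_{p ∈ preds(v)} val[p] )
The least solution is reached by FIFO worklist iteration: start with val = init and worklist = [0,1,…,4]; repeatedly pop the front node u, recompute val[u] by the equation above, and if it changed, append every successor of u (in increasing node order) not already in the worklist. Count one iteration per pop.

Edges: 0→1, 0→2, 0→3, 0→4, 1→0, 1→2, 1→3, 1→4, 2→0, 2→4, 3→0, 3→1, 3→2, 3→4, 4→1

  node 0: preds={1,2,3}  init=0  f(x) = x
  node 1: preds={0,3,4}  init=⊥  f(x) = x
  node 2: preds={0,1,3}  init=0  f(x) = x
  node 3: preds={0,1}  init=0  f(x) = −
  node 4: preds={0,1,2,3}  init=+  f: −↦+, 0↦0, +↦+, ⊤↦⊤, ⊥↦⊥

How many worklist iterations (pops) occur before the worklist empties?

10

Iteration log — 10 steps:
  step 1. node 0  ⊔preds=0  new=0  stable
  step 2. node 1  ⊔preds=⊤  new=⊤  old=⊥  +wl: 0
  step 3. node 2  ⊔preds=⊤  new=⊤  old=0  +wl: 
  step 4. node 3  ⊔preds=⊤  new=⊤  old=0  +wl: 1,2
  step 5. node 4  ⊔preds=⊤  new=⊤  old=+  +wl: 
  step 6. node 0  ⊔preds=⊤  new=⊤  old=0  +wl: 3,4
  step 7. node 1  ⊔preds=⊤  new=⊤  stable
  step 8. node 2  ⊔preds=⊤  new=⊤  stable
  step 9. node 3  ⊔preds=⊤  new=⊤  stable
  step 10. node 4  ⊔preds=⊤  new=⊤  stable

Least fixpoint reached:
  node 0: ⊤
  node 1: ⊤
  node 2: ⊤
  node 3: ⊤
  node 4: ⊤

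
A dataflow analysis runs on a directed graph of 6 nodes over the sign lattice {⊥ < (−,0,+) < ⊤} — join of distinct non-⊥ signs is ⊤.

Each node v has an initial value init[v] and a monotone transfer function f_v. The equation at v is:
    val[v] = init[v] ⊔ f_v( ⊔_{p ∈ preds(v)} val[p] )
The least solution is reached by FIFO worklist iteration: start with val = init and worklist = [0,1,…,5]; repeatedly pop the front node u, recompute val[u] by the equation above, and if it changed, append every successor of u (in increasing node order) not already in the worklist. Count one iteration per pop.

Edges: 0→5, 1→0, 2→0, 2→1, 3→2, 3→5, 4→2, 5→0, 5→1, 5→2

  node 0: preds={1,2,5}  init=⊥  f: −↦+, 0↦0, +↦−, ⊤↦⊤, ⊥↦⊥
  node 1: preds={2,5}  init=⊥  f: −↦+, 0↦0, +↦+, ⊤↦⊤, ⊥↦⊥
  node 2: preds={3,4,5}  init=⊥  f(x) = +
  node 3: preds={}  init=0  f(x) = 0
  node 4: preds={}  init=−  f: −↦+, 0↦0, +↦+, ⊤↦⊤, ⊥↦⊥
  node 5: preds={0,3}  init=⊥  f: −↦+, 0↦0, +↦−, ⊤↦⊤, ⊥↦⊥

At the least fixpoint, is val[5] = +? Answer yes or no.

Worklist (13 pops):
  #1 pop 0: in=⊥ → ⊥ (no change)
  #2 pop 1: in=⊥ → ⊥ (no change)
  #3 pop 2: in=⊤ → + (was ⊥); enqueue [0,1]
  #4 pop 3: in=⊥ → 0 (no change)
  #5 pop 4: in=⊥ → − (no change)
  #6 pop 5: in=0 → 0 (was ⊥); enqueue [2]
  #7 pop 0: in=⊤ → ⊤ (was ⊥); enqueue [5]
  #8 pop 1: in=⊤ → ⊤ (was ⊥); enqueue [0]
  #9 pop 2: in=⊤ → + (no change)
  #10 pop 5: in=⊤ → ⊤ (was 0); enqueue [1,2]
  #11 pop 0: in=⊤ → ⊤ (no change)
  #12 pop 1: in=⊤ → ⊤ (no change)
  #13 pop 2: in=⊤ → + (no change)

Fixpoint:
  val[0] = ⊤
  val[1] = ⊤
  val[2] = +
  val[3] = 0
  val[4] = −
  val[5] = ⊤

no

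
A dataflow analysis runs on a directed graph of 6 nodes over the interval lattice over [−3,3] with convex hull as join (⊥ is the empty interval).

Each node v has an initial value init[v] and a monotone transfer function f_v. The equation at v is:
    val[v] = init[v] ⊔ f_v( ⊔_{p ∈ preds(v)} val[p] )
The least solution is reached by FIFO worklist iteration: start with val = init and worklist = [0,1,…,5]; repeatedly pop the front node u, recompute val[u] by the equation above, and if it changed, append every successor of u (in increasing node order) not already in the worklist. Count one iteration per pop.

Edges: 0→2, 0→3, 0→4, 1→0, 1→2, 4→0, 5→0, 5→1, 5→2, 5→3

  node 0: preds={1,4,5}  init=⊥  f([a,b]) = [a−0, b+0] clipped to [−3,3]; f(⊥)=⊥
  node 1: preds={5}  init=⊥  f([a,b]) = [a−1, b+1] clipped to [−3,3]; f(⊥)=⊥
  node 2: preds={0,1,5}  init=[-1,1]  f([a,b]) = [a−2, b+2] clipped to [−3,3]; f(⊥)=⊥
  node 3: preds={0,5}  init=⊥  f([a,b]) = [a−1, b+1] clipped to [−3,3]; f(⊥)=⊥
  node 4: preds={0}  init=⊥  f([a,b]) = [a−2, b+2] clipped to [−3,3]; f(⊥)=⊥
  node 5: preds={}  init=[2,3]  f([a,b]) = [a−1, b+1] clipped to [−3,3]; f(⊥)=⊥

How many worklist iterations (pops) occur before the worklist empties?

Worklist (18 pops):
  #1 pop 0: in=[2,3] → [2,3] (was ⊥); enqueue []
  #2 pop 1: in=[2,3] → [1,3] (was ⊥); enqueue [0]
  #3 pop 2: in=[1,3] → [-1,3] (was [-1,1]); enqueue []
  #4 pop 3: in=[2,3] → [1,3] (was ⊥); enqueue []
  #5 pop 4: in=[2,3] → [0,3] (was ⊥); enqueue []
  #6 pop 5: in=⊥ → [2,3] (no change)
  #7 pop 0: in=[0,3] → [0,3] (was [2,3]); enqueue [2,3,4]
  #8 pop 2: in=[0,3] → [-2,3] (was [-1,3]); enqueue []
  #9 pop 3: in=[0,3] → [-1,3] (was [1,3]); enqueue []
  #10 pop 4: in=[0,3] → [-2,3] (was [0,3]); enqueue [0]
  #11 pop 0: in=[-2,3] → [-2,3] (was [0,3]); enqueue [2,3,4]
  #12 pop 2: in=[-2,3] → [-3,3] (was [-2,3]); enqueue []
  #13 pop 3: in=[-2,3] → [-3,3] (was [-1,3]); enqueue []
  #14 pop 4: in=[-2,3] → [-3,3] (was [-2,3]); enqueue [0]
  #15 pop 0: in=[-3,3] → [-3,3] (was [-2,3]); enqueue [2,3,4]
  #16 pop 2: in=[-3,3] → [-3,3] (no change)
  #17 pop 3: in=[-3,3] → [-3,3] (no change)
  #18 pop 4: in=[-3,3] → [-3,3] (no change)

Fixpoint:
  val[0] = [-3,3]
  val[1] = [1,3]
  val[2] = [-3,3]
  val[3] = [-3,3]
  val[4] = [-3,3]
  val[5] = [2,3]

18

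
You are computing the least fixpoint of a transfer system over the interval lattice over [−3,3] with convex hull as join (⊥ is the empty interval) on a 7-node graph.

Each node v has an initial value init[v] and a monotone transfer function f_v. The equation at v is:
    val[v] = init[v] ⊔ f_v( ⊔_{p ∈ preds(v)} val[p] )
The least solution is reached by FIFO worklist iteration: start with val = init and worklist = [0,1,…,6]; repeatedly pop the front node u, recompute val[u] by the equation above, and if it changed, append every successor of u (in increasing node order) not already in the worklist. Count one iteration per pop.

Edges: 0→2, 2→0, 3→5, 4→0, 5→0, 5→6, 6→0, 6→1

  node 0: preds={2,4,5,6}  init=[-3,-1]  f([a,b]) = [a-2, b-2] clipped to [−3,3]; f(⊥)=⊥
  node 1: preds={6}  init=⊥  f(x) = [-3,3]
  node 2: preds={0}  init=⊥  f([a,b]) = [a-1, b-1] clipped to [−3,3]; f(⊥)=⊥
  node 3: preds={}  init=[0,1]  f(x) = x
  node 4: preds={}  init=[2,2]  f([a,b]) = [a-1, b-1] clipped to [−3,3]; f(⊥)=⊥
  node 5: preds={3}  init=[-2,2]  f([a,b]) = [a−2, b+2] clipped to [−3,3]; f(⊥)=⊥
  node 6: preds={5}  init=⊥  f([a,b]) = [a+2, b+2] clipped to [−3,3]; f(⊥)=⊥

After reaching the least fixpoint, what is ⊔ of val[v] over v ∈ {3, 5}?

Trace (11 dequeues):
  [1] u=0 | in [-2,2] | out [-3,0] | prev [-3,-1] | push {}
  [2] u=1 | in ⊥ | out [-3,3] | prev ⊥ | push {}
  [3] u=2 | in [-3,0] | out [-3,-1] | prev ⊥ | push {0}
  [4] u=3 | in ⊥ | out [0,1] | ==
  [5] u=4 | in ⊥ | out [2,2] | ==
  [6] u=5 | in [0,1] | out [-2,3] | prev [-2,2] | push {}
  [7] u=6 | in [-2,3] | out [0,3] | prev ⊥ | push {1}
  [8] u=0 | in [-3,3] | out [-3,1] | prev [-3,0] | push {2}
  [9] u=1 | in [0,3] | out [-3,3] | ==
  [10] u=2 | in [-3,1] | out [-3,0] | prev [-3,-1] | push {0}
  [11] u=0 | in [-3,3] | out [-3,1] | ==

Converged values:
  [0] [-3,1]
  [1] [-3,3]
  [2] [-3,0]
  [3] [0,1]
  [4] [2,2]
  [5] [-2,3]
  [6] [0,3]

[-2,3]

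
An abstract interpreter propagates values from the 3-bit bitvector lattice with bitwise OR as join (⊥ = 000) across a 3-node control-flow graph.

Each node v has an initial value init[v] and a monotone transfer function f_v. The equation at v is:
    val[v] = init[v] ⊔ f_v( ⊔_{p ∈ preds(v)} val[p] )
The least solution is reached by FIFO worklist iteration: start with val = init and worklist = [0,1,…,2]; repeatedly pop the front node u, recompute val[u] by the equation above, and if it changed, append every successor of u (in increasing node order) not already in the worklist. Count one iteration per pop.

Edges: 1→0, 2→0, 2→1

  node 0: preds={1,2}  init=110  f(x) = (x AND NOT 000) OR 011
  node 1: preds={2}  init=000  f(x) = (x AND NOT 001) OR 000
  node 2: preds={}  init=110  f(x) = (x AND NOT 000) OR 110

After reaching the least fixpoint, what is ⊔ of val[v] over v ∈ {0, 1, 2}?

Worklist (4 pops):
  #1 pop 0: in=110 → 111 (was 110); enqueue []
  #2 pop 1: in=110 → 110 (was 000); enqueue [0]
  #3 pop 2: in=000 → 110 (no change)
  #4 pop 0: in=110 → 111 (no change)

Fixpoint:
  val[0] = 111
  val[1] = 110
  val[2] = 110

111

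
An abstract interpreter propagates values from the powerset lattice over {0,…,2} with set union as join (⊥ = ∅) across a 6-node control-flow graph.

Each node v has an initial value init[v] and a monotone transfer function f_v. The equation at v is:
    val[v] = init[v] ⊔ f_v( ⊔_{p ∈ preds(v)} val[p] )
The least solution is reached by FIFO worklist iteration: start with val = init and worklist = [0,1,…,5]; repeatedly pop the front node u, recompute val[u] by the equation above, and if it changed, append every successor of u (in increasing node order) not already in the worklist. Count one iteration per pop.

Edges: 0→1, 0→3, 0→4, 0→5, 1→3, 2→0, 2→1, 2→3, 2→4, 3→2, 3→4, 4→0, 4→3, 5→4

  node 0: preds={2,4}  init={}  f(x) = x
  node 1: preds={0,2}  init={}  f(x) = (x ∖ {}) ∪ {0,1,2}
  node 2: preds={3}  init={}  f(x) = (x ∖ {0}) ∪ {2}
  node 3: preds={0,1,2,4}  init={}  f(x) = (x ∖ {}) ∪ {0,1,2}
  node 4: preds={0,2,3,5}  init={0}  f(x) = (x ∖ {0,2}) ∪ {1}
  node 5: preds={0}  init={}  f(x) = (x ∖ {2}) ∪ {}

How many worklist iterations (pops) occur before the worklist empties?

Iteration log — 15 steps:
  step 1. node 0  ⊔preds={0}  new={0}  old={}  +wl: 
  step 2. node 1  ⊔preds={0}  new={0,1,2}  old={}  +wl: 
  step 3. node 2  ⊔preds={}  new={2}  old={}  +wl: 0,1
  step 4. node 3  ⊔preds={0,1,2}  new={0,1,2}  old={}  +wl: 2
  step 5. node 4  ⊔preds={0,1,2}  new={0,1}  old={0}  +wl: 3
  step 6. node 5  ⊔preds={0}  new={0}  old={}  +wl: 4
  step 7. node 0  ⊔preds={0,1,2}  new={0,1,2}  old={0}  +wl: 5
  step 8. node 1  ⊔preds={0,1,2}  new={0,1,2}  stable
  step 9. node 2  ⊔preds={0,1,2}  new={1,2}  old={2}  +wl: 0,1
  step 10. node 3  ⊔preds={0,1,2}  new={0,1,2}  stable
  step 11. node 4  ⊔preds={0,1,2}  new={0,1}  stable
  step 12. node 5  ⊔preds={0,1,2}  new={0,1}  old={0}  +wl: 4
  step 13. node 0  ⊔preds={0,1,2}  new={0,1,2}  stable
  step 14. node 1  ⊔preds={0,1,2}  new={0,1,2}  stable
  step 15. node 4  ⊔preds={0,1,2}  new={0,1}  stable

Least fixpoint reached:
  node 0: {0,1,2}
  node 1: {0,1,2}
  node 2: {1,2}
  node 3: {0,1,2}
  node 4: {0,1}
  node 5: {0,1}

15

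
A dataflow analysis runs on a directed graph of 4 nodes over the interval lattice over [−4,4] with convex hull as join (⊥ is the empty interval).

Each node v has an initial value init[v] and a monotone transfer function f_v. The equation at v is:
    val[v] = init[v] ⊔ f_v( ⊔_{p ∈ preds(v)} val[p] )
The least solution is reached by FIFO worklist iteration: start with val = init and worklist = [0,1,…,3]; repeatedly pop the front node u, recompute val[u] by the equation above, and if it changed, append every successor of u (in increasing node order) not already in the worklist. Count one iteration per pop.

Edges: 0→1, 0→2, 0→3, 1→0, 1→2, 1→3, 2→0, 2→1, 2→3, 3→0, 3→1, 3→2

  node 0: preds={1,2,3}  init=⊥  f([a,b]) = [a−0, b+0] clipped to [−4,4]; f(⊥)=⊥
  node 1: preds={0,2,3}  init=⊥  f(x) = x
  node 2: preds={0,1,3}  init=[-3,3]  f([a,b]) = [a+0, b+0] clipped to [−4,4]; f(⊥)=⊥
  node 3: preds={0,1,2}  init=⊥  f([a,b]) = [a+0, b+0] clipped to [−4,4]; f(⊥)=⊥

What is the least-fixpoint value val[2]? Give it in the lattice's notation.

Worklist (7 pops):
  #1 pop 0: in=[-3,3] → [-3,3] (was ⊥); enqueue []
  #2 pop 1: in=[-3,3] → [-3,3] (was ⊥); enqueue [0]
  #3 pop 2: in=[-3,3] → [-3,3] (no change)
  #4 pop 3: in=[-3,3] → [-3,3] (was ⊥); enqueue [1,2]
  #5 pop 0: in=[-3,3] → [-3,3] (no change)
  #6 pop 1: in=[-3,3] → [-3,3] (no change)
  #7 pop 2: in=[-3,3] → [-3,3] (no change)

Fixpoint:
  val[0] = [-3,3]
  val[1] = [-3,3]
  val[2] = [-3,3]
  val[3] = [-3,3]

[-3,3]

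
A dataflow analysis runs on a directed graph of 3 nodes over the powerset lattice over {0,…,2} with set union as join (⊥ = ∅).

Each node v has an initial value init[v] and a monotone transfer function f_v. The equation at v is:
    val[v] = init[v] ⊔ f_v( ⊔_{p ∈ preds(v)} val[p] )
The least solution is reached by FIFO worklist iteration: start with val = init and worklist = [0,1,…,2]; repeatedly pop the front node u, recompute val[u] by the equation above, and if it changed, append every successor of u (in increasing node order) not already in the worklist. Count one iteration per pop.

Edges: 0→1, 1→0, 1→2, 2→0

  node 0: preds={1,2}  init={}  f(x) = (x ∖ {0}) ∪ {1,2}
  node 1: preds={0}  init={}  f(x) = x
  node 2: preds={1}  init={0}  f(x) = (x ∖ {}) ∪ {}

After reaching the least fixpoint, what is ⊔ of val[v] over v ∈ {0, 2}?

Iteration log — 4 steps:
  step 1. node 0  ⊔preds={0}  new={1,2}  old={}  +wl: 
  step 2. node 1  ⊔preds={1,2}  new={1,2}  old={}  +wl: 0
  step 3. node 2  ⊔preds={1,2}  new={0,1,2}  old={0}  +wl: 
  step 4. node 0  ⊔preds={0,1,2}  new={1,2}  stable

Least fixpoint reached:
  node 0: {1,2}
  node 1: {1,2}
  node 2: {0,1,2}

{0,1,2}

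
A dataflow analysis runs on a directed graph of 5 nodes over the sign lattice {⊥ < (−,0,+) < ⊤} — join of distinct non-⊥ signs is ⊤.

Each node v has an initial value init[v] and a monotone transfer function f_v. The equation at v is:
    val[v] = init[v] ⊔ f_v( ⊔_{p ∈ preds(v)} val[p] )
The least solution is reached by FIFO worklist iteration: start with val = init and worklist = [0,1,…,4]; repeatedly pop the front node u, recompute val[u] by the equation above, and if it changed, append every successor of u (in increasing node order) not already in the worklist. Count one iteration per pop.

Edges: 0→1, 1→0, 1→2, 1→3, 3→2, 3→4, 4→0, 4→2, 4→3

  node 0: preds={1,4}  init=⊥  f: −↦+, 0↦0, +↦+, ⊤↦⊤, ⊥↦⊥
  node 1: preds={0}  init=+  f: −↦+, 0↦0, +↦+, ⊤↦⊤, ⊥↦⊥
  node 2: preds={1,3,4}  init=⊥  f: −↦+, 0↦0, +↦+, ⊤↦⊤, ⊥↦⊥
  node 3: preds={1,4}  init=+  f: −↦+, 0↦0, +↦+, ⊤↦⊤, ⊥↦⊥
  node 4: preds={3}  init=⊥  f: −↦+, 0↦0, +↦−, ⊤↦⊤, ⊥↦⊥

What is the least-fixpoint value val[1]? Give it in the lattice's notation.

Worklist (14 pops):
  #1 pop 0: in=+ → + (was ⊥); enqueue []
  #2 pop 1: in=+ → + (no change)
  #3 pop 2: in=+ → + (was ⊥); enqueue []
  #4 pop 3: in=+ → + (no change)
  #5 pop 4: in=+ → − (was ⊥); enqueue [0,2,3]
  #6 pop 0: in=⊤ → ⊤ (was +); enqueue [1]
  #7 pop 2: in=⊤ → ⊤ (was +); enqueue []
  #8 pop 3: in=⊤ → ⊤ (was +); enqueue [2,4]
  #9 pop 1: in=⊤ → ⊤ (was +); enqueue [0,3]
  #10 pop 2: in=⊤ → ⊤ (no change)
  #11 pop 4: in=⊤ → ⊤ (was −); enqueue [2]
  #12 pop 0: in=⊤ → ⊤ (no change)
  #13 pop 3: in=⊤ → ⊤ (no change)
  #14 pop 2: in=⊤ → ⊤ (no change)

Fixpoint:
  val[0] = ⊤
  val[1] = ⊤
  val[2] = ⊤
  val[3] = ⊤
  val[4] = ⊤

⊤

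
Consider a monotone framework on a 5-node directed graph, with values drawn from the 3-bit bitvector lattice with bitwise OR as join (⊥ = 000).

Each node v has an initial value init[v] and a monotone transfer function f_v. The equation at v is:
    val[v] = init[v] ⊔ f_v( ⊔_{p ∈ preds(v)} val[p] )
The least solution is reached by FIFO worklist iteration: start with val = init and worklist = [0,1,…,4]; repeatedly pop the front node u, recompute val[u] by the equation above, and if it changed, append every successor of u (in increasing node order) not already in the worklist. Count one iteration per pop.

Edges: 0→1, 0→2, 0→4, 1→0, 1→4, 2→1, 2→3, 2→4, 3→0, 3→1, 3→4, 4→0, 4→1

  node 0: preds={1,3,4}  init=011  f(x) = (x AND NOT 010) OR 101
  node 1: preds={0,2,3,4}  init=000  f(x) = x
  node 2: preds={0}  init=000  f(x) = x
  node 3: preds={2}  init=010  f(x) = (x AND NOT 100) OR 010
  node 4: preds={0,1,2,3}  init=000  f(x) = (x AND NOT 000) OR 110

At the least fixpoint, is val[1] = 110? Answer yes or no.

no

Trace (7 dequeues):
  [1] u=0 | in 010 | out 111 | prev 011 | push {}
  [2] u=1 | in 111 | out 111 | prev 000 | push {0}
  [3] u=2 | in 111 | out 111 | prev 000 | push {1}
  [4] u=3 | in 111 | out 011 | prev 010 | push {}
  [5] u=4 | in 111 | out 111 | prev 000 | push {}
  [6] u=0 | in 111 | out 111 | ==
  [7] u=1 | in 111 | out 111 | ==

Converged values:
  [0] 111
  [1] 111
  [2] 111
  [3] 011
  [4] 111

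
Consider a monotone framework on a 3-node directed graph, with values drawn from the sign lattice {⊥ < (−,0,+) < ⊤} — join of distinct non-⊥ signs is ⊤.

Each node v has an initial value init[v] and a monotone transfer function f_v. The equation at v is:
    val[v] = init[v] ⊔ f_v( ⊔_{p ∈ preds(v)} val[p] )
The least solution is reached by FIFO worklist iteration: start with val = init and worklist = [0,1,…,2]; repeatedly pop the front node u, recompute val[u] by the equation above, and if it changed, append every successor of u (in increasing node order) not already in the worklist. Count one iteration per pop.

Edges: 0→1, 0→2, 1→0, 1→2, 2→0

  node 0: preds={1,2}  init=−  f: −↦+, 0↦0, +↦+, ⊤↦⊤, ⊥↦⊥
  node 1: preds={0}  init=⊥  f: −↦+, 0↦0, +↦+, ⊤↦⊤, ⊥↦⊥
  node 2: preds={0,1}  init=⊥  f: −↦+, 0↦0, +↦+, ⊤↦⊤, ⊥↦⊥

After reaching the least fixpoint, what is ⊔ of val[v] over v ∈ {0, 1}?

⊤

Trace (7 dequeues):
  [1] u=0 | in ⊥ | out − | ==
  [2] u=1 | in − | out + | prev ⊥ | push {0}
  [3] u=2 | in ⊤ | out ⊤ | prev ⊥ | push {}
  [4] u=0 | in ⊤ | out ⊤ | prev − | push {1,2}
  [5] u=1 | in ⊤ | out ⊤ | prev + | push {0}
  [6] u=2 | in ⊤ | out ⊤ | ==
  [7] u=0 | in ⊤ | out ⊤ | ==

Converged values:
  [0] ⊤
  [1] ⊤
  [2] ⊤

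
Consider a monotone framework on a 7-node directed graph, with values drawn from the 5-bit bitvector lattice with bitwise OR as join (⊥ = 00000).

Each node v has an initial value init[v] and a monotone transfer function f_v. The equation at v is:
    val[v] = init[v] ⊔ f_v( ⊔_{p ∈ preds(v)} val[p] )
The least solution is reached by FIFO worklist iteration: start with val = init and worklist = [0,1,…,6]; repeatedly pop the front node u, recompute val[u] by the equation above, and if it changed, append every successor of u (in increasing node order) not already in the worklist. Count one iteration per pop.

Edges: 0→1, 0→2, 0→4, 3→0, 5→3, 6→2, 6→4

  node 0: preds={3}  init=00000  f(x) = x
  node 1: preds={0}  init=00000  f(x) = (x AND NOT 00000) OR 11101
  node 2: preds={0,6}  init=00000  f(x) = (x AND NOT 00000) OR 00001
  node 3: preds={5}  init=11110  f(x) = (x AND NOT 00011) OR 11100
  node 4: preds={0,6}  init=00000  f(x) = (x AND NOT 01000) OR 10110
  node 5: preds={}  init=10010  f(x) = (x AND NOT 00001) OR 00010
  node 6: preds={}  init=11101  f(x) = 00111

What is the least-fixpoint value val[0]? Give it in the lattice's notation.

Worklist (9 pops):
  #1 pop 0: in=11110 → 11110 (was 00000); enqueue []
  #2 pop 1: in=11110 → 11111 (was 00000); enqueue []
  #3 pop 2: in=11111 → 11111 (was 00000); enqueue []
  #4 pop 3: in=10010 → 11110 (no change)
  #5 pop 4: in=11111 → 10111 (was 00000); enqueue []
  #6 pop 5: in=00000 → 10010 (no change)
  #7 pop 6: in=00000 → 11111 (was 11101); enqueue [2,4]
  #8 pop 2: in=11111 → 11111 (no change)
  #9 pop 4: in=11111 → 10111 (no change)

Fixpoint:
  val[0] = 11110
  val[1] = 11111
  val[2] = 11111
  val[3] = 11110
  val[4] = 10111
  val[5] = 10010
  val[6] = 11111

11110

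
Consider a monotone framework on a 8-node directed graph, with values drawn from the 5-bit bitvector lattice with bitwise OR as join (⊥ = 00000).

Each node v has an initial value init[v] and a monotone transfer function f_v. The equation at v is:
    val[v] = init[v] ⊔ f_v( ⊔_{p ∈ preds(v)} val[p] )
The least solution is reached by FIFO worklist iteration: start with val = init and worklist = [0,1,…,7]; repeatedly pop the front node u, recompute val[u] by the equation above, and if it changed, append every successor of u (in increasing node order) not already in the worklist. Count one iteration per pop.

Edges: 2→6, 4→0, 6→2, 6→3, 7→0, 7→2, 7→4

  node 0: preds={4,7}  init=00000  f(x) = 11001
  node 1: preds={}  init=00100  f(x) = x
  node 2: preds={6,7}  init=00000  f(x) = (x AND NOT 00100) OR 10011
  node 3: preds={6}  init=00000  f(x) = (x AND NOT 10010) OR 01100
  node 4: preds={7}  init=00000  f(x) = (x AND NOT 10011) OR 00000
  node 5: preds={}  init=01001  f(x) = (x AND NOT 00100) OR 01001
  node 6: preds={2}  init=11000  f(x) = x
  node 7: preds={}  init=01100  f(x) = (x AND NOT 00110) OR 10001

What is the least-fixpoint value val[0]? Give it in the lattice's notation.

11001

Worklist (12 pops):
  #1 pop 0: in=01100 → 11001 (was 00000); enqueue []
  #2 pop 1: in=00000 → 00100 (no change)
  #3 pop 2: in=11100 → 11011 (was 00000); enqueue []
  #4 pop 3: in=11000 → 01100 (was 00000); enqueue []
  #5 pop 4: in=01100 → 01100 (was 00000); enqueue [0]
  #6 pop 5: in=00000 → 01001 (no change)
  #7 pop 6: in=11011 → 11011 (was 11000); enqueue [2,3]
  #8 pop 7: in=00000 → 11101 (was 01100); enqueue [4]
  #9 pop 0: in=11101 → 11001 (no change)
  #10 pop 2: in=11111 → 11011 (no change)
  #11 pop 3: in=11011 → 01101 (was 01100); enqueue []
  #12 pop 4: in=11101 → 01100 (no change)

Fixpoint:
  val[0] = 11001
  val[1] = 00100
  val[2] = 11011
  val[3] = 01101
  val[4] = 01100
  val[5] = 01001
  val[6] = 11011
  val[7] = 11101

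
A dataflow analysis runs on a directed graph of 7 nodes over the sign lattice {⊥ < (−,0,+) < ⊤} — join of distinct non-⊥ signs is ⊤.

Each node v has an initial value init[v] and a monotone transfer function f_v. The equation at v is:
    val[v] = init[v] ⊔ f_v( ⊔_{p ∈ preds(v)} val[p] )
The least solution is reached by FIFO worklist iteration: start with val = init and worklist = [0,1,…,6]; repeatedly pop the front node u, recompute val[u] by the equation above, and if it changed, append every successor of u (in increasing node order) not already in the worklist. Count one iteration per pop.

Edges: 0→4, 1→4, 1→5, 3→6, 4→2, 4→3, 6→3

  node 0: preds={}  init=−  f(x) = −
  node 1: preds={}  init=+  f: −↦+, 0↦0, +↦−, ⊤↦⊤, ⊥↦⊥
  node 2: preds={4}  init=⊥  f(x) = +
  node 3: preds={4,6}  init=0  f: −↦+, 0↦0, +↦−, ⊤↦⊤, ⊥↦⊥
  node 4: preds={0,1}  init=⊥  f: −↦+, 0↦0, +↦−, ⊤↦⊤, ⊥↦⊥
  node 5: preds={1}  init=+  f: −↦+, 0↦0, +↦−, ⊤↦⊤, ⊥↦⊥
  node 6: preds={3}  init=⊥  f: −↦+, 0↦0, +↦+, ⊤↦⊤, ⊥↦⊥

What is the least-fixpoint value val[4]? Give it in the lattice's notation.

⊤

Iteration log — 11 steps:
  step 1. node 0  ⊔preds=⊥  new=−  stable
  step 2. node 1  ⊔preds=⊥  new=+  stable
  step 3. node 2  ⊔preds=⊥  new=+  old=⊥  +wl: 
  step 4. node 3  ⊔preds=⊥  new=0  stable
  step 5. node 4  ⊔preds=⊤  new=⊤  old=⊥  +wl: 2,3
  step 6. node 5  ⊔preds=+  new=⊤  old=+  +wl: 
  step 7. node 6  ⊔preds=0  new=0  old=⊥  +wl: 
  step 8. node 2  ⊔preds=⊤  new=+  stable
  step 9. node 3  ⊔preds=⊤  new=⊤  old=0  +wl: 6
  step 10. node 6  ⊔preds=⊤  new=⊤  old=0  +wl: 3
  step 11. node 3  ⊔preds=⊤  new=⊤  stable

Least fixpoint reached:
  node 0: −
  node 1: +
  node 2: +
  node 3: ⊤
  node 4: ⊤
  node 5: ⊤
  node 6: ⊤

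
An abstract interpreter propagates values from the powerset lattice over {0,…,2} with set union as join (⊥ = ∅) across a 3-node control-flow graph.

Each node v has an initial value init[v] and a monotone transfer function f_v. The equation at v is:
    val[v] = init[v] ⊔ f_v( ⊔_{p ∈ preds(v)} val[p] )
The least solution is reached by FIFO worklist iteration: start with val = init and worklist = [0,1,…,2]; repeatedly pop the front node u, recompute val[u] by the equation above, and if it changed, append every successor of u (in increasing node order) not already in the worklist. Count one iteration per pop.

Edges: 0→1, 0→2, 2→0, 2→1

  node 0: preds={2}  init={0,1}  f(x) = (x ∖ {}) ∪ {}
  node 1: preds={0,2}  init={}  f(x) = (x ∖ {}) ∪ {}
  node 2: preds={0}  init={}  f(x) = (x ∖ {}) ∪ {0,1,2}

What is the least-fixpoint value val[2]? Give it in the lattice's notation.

{0,1,2}

Trace (6 dequeues):
  [1] u=0 | in {} | out {0,1} | ==
  [2] u=1 | in {0,1} | out {0,1} | prev {} | push {}
  [3] u=2 | in {0,1} | out {0,1,2} | prev {} | push {0,1}
  [4] u=0 | in {0,1,2} | out {0,1,2} | prev {0,1} | push {2}
  [5] u=1 | in {0,1,2} | out {0,1,2} | prev {0,1} | push {}
  [6] u=2 | in {0,1,2} | out {0,1,2} | ==

Converged values:
  [0] {0,1,2}
  [1] {0,1,2}
  [2] {0,1,2}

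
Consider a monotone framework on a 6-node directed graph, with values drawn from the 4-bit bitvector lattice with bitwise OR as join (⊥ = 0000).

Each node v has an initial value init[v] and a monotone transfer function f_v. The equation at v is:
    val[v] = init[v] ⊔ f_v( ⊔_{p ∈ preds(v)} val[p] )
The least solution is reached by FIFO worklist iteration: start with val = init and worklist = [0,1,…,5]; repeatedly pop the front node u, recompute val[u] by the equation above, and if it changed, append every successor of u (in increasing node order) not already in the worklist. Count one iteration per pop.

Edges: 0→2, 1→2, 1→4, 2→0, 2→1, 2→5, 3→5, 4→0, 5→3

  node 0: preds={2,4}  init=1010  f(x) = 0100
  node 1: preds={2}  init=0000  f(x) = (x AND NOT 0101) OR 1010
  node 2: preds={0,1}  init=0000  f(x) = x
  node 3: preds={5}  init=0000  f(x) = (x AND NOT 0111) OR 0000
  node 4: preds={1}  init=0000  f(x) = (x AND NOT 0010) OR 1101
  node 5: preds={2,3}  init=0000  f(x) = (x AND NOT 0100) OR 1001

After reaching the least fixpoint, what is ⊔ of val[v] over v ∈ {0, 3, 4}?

Trace (10 dequeues):
  [1] u=0 | in 0000 | out 1110 | prev 1010 | push {}
  [2] u=1 | in 0000 | out 1010 | prev 0000 | push {}
  [3] u=2 | in 1110 | out 1110 | prev 0000 | push {0,1}
  [4] u=3 | in 0000 | out 0000 | ==
  [5] u=4 | in 1010 | out 1101 | prev 0000 | push {}
  [6] u=5 | in 1110 | out 1011 | prev 0000 | push {3}
  [7] u=0 | in 1111 | out 1110 | ==
  [8] u=1 | in 1110 | out 1010 | ==
  [9] u=3 | in 1011 | out 1000 | prev 0000 | push {5}
  [10] u=5 | in 1110 | out 1011 | ==

Converged values:
  [0] 1110
  [1] 1010
  [2] 1110
  [3] 1000
  [4] 1101
  [5] 1011

1111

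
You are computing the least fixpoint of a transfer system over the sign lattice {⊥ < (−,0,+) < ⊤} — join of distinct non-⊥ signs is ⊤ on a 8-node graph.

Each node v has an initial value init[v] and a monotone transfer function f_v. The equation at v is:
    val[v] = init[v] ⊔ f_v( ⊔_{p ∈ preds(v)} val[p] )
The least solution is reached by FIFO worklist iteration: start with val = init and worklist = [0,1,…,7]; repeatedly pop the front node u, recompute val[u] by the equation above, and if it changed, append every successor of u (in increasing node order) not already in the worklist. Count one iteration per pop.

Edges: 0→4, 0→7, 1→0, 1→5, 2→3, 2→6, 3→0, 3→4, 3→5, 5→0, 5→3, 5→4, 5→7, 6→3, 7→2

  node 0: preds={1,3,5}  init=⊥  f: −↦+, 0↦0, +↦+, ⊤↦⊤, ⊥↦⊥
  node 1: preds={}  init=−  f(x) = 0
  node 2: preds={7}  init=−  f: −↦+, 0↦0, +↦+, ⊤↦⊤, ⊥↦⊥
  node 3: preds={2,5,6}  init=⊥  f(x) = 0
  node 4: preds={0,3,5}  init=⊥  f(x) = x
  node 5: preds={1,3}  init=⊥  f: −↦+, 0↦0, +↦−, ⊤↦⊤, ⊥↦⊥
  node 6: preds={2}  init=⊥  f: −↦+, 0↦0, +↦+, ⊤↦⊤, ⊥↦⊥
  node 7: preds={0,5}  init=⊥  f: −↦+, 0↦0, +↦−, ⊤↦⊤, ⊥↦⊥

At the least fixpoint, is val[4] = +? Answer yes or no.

Worklist (16 pops):
  #1 pop 0: in=− → + (was ⊥); enqueue []
  #2 pop 1: in=⊥ → ⊤ (was −); enqueue [0]
  #3 pop 2: in=⊥ → − (no change)
  #4 pop 3: in=− → 0 (was ⊥); enqueue []
  #5 pop 4: in=⊤ → ⊤ (was ⊥); enqueue []
  #6 pop 5: in=⊤ → ⊤ (was ⊥); enqueue [3,4]
  #7 pop 6: in=− → + (was ⊥); enqueue []
  #8 pop 7: in=⊤ → ⊤ (was ⊥); enqueue [2]
  #9 pop 0: in=⊤ → ⊤ (was +); enqueue [7]
  #10 pop 3: in=⊤ → 0 (no change)
  #11 pop 4: in=⊤ → ⊤ (no change)
  #12 pop 2: in=⊤ → ⊤ (was −); enqueue [3,6]
  #13 pop 7: in=⊤ → ⊤ (no change)
  #14 pop 3: in=⊤ → 0 (no change)
  #15 pop 6: in=⊤ → ⊤ (was +); enqueue [3]
  #16 pop 3: in=⊤ → 0 (no change)

Fixpoint:
  val[0] = ⊤
  val[1] = ⊤
  val[2] = ⊤
  val[3] = 0
  val[4] = ⊤
  val[5] = ⊤
  val[6] = ⊤
  val[7] = ⊤

no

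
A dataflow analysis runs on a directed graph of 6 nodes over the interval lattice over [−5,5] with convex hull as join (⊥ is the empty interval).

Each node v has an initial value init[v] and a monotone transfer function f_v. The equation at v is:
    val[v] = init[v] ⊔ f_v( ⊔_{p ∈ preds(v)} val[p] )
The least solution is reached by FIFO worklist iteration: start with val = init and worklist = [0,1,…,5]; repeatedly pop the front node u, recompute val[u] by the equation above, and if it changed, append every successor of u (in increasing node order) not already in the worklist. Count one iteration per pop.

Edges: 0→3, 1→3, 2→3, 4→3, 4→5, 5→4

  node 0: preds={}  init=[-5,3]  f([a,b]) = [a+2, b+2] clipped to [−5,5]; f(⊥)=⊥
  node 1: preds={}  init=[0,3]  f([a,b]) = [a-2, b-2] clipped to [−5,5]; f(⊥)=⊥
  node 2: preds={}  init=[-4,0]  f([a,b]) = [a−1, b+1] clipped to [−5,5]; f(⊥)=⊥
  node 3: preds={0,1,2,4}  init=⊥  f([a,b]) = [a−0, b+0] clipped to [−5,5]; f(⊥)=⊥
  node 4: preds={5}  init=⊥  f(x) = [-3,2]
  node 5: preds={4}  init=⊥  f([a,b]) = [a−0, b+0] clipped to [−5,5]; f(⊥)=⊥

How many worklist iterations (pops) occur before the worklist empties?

8

Worklist (8 pops):
  #1 pop 0: in=⊥ → [-5,3] (no change)
  #2 pop 1: in=⊥ → [0,3] (no change)
  #3 pop 2: in=⊥ → [-4,0] (no change)
  #4 pop 3: in=[-5,3] → [-5,3] (was ⊥); enqueue []
  #5 pop 4: in=⊥ → [-3,2] (was ⊥); enqueue [3]
  #6 pop 5: in=[-3,2] → [-3,2] (was ⊥); enqueue [4]
  #7 pop 3: in=[-5,3] → [-5,3] (no change)
  #8 pop 4: in=[-3,2] → [-3,2] (no change)

Fixpoint:
  val[0] = [-5,3]
  val[1] = [0,3]
  val[2] = [-4,0]
  val[3] = [-5,3]
  val[4] = [-3,2]
  val[5] = [-3,2]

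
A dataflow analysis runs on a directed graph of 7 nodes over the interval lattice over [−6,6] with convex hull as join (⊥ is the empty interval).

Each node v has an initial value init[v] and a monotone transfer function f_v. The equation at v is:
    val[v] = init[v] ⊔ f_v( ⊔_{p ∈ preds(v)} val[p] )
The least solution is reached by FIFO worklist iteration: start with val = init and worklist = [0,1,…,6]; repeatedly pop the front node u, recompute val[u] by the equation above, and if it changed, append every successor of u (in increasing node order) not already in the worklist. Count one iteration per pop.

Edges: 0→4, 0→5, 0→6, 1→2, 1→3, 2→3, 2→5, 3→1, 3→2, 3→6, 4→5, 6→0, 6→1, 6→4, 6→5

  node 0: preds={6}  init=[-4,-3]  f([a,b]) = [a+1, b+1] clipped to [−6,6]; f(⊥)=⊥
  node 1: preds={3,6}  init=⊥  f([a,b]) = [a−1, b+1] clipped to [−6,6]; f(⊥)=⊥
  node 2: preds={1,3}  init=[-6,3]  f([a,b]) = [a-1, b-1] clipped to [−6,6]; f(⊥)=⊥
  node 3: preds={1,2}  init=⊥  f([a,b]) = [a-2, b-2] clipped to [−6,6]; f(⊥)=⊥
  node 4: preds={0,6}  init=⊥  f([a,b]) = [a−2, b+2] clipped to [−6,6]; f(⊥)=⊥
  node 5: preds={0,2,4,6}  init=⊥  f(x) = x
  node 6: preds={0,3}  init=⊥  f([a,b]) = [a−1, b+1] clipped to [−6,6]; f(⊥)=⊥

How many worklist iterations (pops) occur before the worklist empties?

32

Iteration log — 32 steps:
  step 1. node 0  ⊔preds=⊥  new=[-4,-3]  stable
  step 2. node 1  ⊔preds=⊥  new=⊥  stable
  step 3. node 2  ⊔preds=⊥  new=[-6,3]  stable
  step 4. node 3  ⊔preds=[-6,3]  new=[-6,1]  old=⊥  +wl: 1,2
  step 5. node 4  ⊔preds=[-4,-3]  new=[-6,-1]  old=⊥  +wl: 
  step 6. node 5  ⊔preds=[-6,3]  new=[-6,3]  old=⊥  +wl: 
  step 7. node 6  ⊔preds=[-6,1]  new=[-6,2]  old=⊥  +wl: 0,4,5
  step 8. node 1  ⊔preds=[-6,2]  new=[-6,3]  old=⊥  +wl: 3
  step 9. node 2  ⊔preds=[-6,3]  new=[-6,3]  stable
  step 10. node 0  ⊔preds=[-6,2]  new=[-5,3]  old=[-4,-3]  +wl: 6
  step 11. node 4  ⊔preds=[-6,3]  new=[-6,5]  old=[-6,-1]  +wl: 
  step 12. node 5  ⊔preds=[-6,5]  new=[-6,5]  old=[-6,3]  +wl: 
  step 13. node 3  ⊔preds=[-6,3]  new=[-6,1]  stable
  step 14. node 6  ⊔preds=[-6,3]  new=[-6,4]  old=[-6,2]  +wl: 0,1,4,5
  step 15. node 0  ⊔preds=[-6,4]  new=[-5,5]  old=[-5,3]  +wl: 6
  step 16. node 1  ⊔preds=[-6,4]  new=[-6,5]  old=[-6,3]  +wl: 2,3
  step 17. node 4  ⊔preds=[-6,5]  new=[-6,6]  old=[-6,5]  +wl: 
  step 18. node 5  ⊔preds=[-6,6]  new=[-6,6]  old=[-6,5]  +wl: 
  step 19. node 6  ⊔preds=[-6,5]  new=[-6,6]  old=[-6,4]  +wl: 0,1,4,5
  step 20. node 2  ⊔preds=[-6,5]  new=[-6,4]  old=[-6,3]  +wl: 
  step 21. node 3  ⊔preds=[-6,5]  new=[-6,3]  old=[-6,1]  +wl: 2,6
  step 22. node 0  ⊔preds=[-6,6]  new=[-5,6]  old=[-5,5]  +wl: 
  step 23. node 1  ⊔preds=[-6,6]  new=[-6,6]  old=[-6,5]  +wl: 3
  step 24. node 4  ⊔preds=[-6,6]  new=[-6,6]  stable
  step 25. node 5  ⊔preds=[-6,6]  new=[-6,6]  stable
  step 26. node 2  ⊔preds=[-6,6]  new=[-6,5]  old=[-6,4]  +wl: 5
  step 27. node 6  ⊔preds=[-6,6]  new=[-6,6]  stable
  step 28. node 3  ⊔preds=[-6,6]  new=[-6,4]  old=[-6,3]  +wl: 1,2,6
  step 29. node 5  ⊔preds=[-6,6]  new=[-6,6]  stable
  step 30. node 1  ⊔preds=[-6,6]  new=[-6,6]  stable
  step 31. node 2  ⊔preds=[-6,6]  new=[-6,5]  stable
  step 32. node 6  ⊔preds=[-6,6]  new=[-6,6]  stable

Least fixpoint reached:
  node 0: [-5,6]
  node 1: [-6,6]
  node 2: [-6,5]
  node 3: [-6,4]
  node 4: [-6,6]
  node 5: [-6,6]
  node 6: [-6,6]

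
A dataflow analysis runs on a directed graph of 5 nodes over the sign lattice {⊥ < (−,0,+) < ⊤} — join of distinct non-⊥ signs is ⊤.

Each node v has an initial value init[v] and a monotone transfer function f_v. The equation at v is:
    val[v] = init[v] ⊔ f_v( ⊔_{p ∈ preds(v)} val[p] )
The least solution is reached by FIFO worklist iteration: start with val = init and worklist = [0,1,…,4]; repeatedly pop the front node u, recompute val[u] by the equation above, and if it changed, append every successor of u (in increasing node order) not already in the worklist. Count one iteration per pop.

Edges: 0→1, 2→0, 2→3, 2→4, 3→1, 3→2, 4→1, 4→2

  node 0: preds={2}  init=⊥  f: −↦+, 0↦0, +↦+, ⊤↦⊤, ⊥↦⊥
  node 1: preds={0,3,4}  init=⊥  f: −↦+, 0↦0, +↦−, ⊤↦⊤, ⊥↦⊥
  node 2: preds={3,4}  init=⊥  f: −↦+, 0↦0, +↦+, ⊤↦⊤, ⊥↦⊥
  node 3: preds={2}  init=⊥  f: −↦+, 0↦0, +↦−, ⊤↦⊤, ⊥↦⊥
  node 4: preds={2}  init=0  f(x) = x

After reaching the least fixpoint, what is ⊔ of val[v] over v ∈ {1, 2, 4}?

Worklist (8 pops):
  #1 pop 0: in=⊥ → ⊥ (no change)
  #2 pop 1: in=0 → 0 (was ⊥); enqueue []
  #3 pop 2: in=0 → 0 (was ⊥); enqueue [0]
  #4 pop 3: in=0 → 0 (was ⊥); enqueue [1,2]
  #5 pop 4: in=0 → 0 (no change)
  #6 pop 0: in=0 → 0 (was ⊥); enqueue []
  #7 pop 1: in=0 → 0 (no change)
  #8 pop 2: in=0 → 0 (no change)

Fixpoint:
  val[0] = 0
  val[1] = 0
  val[2] = 0
  val[3] = 0
  val[4] = 0

0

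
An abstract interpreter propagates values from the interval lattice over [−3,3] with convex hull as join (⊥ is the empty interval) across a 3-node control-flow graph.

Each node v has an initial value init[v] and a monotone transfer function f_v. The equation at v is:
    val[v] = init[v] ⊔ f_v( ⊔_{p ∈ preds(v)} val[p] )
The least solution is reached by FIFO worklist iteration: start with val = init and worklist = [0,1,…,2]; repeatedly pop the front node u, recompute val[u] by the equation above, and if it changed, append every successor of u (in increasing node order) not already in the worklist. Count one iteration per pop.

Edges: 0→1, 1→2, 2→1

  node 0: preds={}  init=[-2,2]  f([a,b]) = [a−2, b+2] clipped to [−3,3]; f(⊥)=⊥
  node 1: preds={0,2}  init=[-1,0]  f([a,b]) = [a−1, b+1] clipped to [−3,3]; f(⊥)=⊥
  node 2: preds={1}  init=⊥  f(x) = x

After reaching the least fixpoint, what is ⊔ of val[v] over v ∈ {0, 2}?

Worklist (4 pops):
  #1 pop 0: in=⊥ → [-2,2] (no change)
  #2 pop 1: in=[-2,2] → [-3,3] (was [-1,0]); enqueue []
  #3 pop 2: in=[-3,3] → [-3,3] (was ⊥); enqueue [1]
  #4 pop 1: in=[-3,3] → [-3,3] (no change)

Fixpoint:
  val[0] = [-2,2]
  val[1] = [-3,3]
  val[2] = [-3,3]

[-3,3]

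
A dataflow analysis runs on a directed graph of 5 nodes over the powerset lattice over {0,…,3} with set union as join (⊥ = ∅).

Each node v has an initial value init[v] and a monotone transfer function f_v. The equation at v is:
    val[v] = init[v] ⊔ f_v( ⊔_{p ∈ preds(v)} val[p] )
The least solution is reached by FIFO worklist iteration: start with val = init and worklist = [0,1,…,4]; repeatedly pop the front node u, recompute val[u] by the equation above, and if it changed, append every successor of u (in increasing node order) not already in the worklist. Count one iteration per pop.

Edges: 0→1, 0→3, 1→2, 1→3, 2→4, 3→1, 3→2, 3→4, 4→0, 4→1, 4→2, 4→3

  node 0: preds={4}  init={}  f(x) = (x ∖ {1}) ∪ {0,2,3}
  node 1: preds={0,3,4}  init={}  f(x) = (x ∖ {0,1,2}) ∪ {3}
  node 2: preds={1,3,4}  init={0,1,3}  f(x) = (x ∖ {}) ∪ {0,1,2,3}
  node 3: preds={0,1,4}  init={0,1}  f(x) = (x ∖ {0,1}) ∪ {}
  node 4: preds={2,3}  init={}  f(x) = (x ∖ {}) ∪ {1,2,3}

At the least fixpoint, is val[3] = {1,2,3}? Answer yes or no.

no

Iteration log — 9 steps:
  step 1. node 0  ⊔preds={}  new={0,2,3}  old={}  +wl: 
  step 2. node 1  ⊔preds={0,1,2,3}  new={3}  old={}  +wl: 
  step 3. node 2  ⊔preds={0,1,3}  new={0,1,2,3}  old={0,1,3}  +wl: 
  step 4. node 3  ⊔preds={0,2,3}  new={0,1,2,3}  old={0,1}  +wl: 1,2
  step 5. node 4  ⊔preds={0,1,2,3}  new={0,1,2,3}  old={}  +wl: 0,3
  step 6. node 1  ⊔preds={0,1,2,3}  new={3}  stable
  step 7. node 2  ⊔preds={0,1,2,3}  new={0,1,2,3}  stable
  step 8. node 0  ⊔preds={0,1,2,3}  new={0,2,3}  stable
  step 9. node 3  ⊔preds={0,1,2,3}  new={0,1,2,3}  stable

Least fixpoint reached:
  node 0: {0,2,3}
  node 1: {3}
  node 2: {0,1,2,3}
  node 3: {0,1,2,3}
  node 4: {0,1,2,3}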